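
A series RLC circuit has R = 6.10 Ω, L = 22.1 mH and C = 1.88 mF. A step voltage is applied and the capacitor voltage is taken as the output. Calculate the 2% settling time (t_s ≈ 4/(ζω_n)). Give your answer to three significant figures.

t_s ≈ 0.0290 s

For a series RLC circuit (capacitor voltage as output), ω_n = 1/√(LC) = 1/√(22.1 mH · 1.88 mF) = 155 rad/s.
ζ = (R/2)·√(C/L) = (6.10/2)·√(1.88 mF/22.1 mH) = 0.890.
t_s ≈ 4/(ζω_n) = 0.0290 s.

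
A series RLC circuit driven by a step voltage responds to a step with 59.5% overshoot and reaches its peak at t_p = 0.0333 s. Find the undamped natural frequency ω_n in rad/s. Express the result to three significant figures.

ζ from %OS: ζ = |ln 0.595|/√(π²+ln²0.595) = 0.163.
From t_p = π/ω_d, ω_d = π/0.0333 = 94.3 rad/s, so ω_n = ω_d/√(1−ζ²) = 95.6 rad/s.

ω_n ≈ 95.6 rad/s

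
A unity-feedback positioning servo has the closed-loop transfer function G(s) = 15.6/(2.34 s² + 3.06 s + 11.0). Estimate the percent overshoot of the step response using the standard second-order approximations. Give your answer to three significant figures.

Dividing through by 2.34: denominator becomes s² + 1.308 s + 4.701.
So ω_n = √4.701 = 2.17 rad/s and ζ = 1.308/(2·2.17) = 0.302.
Overshoot: exp(−π·0.302/√(1−0.302²)) = 0.370, i.e. 37.0%.

%OS ≈ 37.0%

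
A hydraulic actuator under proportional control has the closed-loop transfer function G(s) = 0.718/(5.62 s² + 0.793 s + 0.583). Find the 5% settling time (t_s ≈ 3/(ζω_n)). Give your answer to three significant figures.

Dividing through by 5.62: denominator becomes s² + 0.1411 s + 0.1037.
So ω_n = √0.1037 = 0.322 rad/s and ζ = 0.1411/(2·0.322) = 0.219.
t_s ≈ 3/(ζω_n) = 42.5 s.

t_s ≈ 42.5 s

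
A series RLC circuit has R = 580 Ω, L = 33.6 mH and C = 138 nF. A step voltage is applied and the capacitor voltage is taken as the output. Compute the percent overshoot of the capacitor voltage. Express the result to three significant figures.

%OS ≈ 10.2%

For a series RLC circuit (capacitor voltage as output), ω_n = 1/√(LC) = 1/√(33.6 mH · 138 nF) = 14700 rad/s.
ζ = (R/2)·√(C/L) = (580/2)·√(138 nF/33.6 mH) = 0.588.
%OS = 100 e^{−πζ/√(1−ζ²)} with ζ = 0.588 gives 10.2%.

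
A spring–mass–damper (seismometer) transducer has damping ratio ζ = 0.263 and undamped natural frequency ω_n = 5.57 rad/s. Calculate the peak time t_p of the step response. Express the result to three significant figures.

The damped frequency is ω_d = ω_n√(1−ζ²) = 5.57·√(1−0.0692) = 5.37 rad/s.
Peak time t_p = π/ω_d = π/5.37 = 0.585 s.

t_p ≈ 0.585 s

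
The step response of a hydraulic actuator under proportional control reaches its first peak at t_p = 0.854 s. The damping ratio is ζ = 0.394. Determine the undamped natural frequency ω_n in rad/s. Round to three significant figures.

ω_n ≈ 4.00 rad/s

Peak time t_p = π/ω_d, so ω_d = π/t_p = π/0.854 = 3.68 rad/s.
ω_n = ω_d/√(1−ζ²) = 3.68/√0.845 = 4.00 rad/s.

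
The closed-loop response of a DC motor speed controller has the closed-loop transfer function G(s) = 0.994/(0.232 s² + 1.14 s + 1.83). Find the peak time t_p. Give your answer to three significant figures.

Dividing through by 0.232: denominator becomes s² + 4.914 s + 7.888.
So ω_n = √7.888 = 2.81 rad/s and ζ = 4.914/(2·2.81) = 0.875.
ω_d = ω_n√(1−ζ²) = 1.36 rad/s. t_p = π/ω_d = 2.31 s.

t_p ≈ 2.31 s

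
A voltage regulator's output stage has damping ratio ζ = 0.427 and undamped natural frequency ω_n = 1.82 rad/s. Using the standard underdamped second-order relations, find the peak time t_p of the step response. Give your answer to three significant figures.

The damped frequency is ω_d = ω_n√(1−ζ²) = 1.82·√(1−0.182) = 1.65 rad/s.
Peak time t_p = π/ω_d = π/1.65 = 1.91 s.

t_p ≈ 1.91 s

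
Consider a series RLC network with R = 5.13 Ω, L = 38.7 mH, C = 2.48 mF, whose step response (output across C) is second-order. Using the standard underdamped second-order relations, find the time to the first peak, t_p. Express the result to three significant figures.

t_p ≈ 0.0405 s

For a series RLC circuit (capacitor voltage as output), ω_n = 1/√(LC) = 1/√(38.7 mH · 2.48 mF) = 102 rad/s.
ζ = (R/2)·√(C/L) = (5.13/2)·√(2.48 mF/38.7 mH) = 0.649.
ω_d = ω_n√(1−ζ²) = 77.6 rad/s. t_p = π/ω_d = 0.0405 s.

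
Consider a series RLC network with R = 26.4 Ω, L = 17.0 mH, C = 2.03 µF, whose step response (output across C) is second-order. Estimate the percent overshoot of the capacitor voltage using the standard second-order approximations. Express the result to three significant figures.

%OS ≈ 63.3%

For a series RLC circuit (capacitor voltage as output), ω_n = 1/√(LC) = 1/√(17.0 mH · 2.03 µF) = 5380 rad/s.
ζ = (R/2)·√(C/L) = (26.4/2)·√(2.03 µF/17.0 mH) = 0.144.
%OS = 100 e^{−πζ/√(1−ζ²)} with ζ = 0.144 gives 63.3%.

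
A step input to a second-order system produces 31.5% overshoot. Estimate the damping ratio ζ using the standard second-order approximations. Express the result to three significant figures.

ζ ≈ 0.345

ζ = −ln(OS)/√(π² + (ln OS)²). With OS = 0.315, ln OS = −1.155 and ζ = 1.155/3.347 = 0.345.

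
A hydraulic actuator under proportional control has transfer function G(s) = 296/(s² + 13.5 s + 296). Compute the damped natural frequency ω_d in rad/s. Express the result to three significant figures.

ω_d ≈ 15.8 rad/s

ω_n = √296 = 17.2 rad/s; ζ = 13.5/(2·17.2) = 0.392.
The damped frequency ω_d = ω_n√(1−ζ²) = 15.8 rad/s.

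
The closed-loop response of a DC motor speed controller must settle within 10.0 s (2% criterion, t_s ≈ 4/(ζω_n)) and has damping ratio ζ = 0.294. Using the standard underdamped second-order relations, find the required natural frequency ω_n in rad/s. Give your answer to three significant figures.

Rearranging t_s ≈ 4/(ζω_n) gives ω_n = 4/(ζ·t_s) = 4/(0.294 × 10.0) = 1.36 rad/s.

ω_n ≈ 1.36 rad/s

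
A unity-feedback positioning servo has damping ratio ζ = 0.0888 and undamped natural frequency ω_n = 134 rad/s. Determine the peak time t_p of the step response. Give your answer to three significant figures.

The damped frequency is ω_d = ω_n√(1−ζ²) = 134·√(1−0.00789) = 133 rad/s.
Peak time t_p = π/ω_d = π/133 = 0.0235 s.

t_p ≈ 0.0235 s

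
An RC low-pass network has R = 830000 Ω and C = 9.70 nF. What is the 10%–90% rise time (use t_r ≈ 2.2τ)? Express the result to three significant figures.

τ = RC = 830000 × 9.70 nF = 0.00805 s.
t_r ≈ 2.2τ = 0.0177 s.

t_r ≈ 0.0177 s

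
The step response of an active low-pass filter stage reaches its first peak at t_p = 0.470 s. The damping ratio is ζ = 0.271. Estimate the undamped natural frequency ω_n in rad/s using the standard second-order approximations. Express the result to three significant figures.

Peak time t_p = π/ω_d, so ω_d = π/t_p = π/0.470 = 6.68 rad/s.
ω_n = ω_d/√(1−ζ²) = 6.68/√0.927 = 6.94 rad/s.

ω_n ≈ 6.94 rad/s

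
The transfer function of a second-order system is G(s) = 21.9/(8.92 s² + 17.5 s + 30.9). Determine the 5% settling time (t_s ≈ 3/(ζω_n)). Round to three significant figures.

t_s ≈ 3.06 s

Dividing through by 8.92: denominator becomes s² + 1.962 s + 3.464.
So ω_n = √3.464 = 1.86 rad/s and ζ = 1.962/(2·1.86) = 0.527.
t_s ≈ 3/(ζω_n) = 3.06 s.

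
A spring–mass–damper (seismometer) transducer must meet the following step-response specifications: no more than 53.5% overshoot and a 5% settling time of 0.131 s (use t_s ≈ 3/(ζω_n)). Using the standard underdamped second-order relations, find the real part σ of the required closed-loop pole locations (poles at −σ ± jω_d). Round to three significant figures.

σ ≈ 22.9

The settling-time spec alone fixes σ = ζω_n = 3/t_s = 3/0.131 = 22.9.
(Overshoot then fixes ζ = 0.195 and hence ω_d = σ·√(1−ζ²)/ζ = 115 rad/s.)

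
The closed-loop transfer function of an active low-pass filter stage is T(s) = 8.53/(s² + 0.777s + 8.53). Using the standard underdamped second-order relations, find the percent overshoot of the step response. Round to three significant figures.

ω_n = √8.53 = 2.92 rad/s; ζ = 0.777/(2·2.92) = 0.133.
%OS = 100 e^{−πζ/√(1−ζ²)} with ζ = 0.133 gives 65.6%.

%OS ≈ 65.6%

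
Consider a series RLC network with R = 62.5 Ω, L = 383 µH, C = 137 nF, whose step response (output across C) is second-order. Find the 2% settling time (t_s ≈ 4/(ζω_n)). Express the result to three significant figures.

For a series RLC circuit (capacitor voltage as output), ω_n = 1/√(LC) = 1/√(383 µH · 137 nF) = 138000 rad/s.
ζ = (R/2)·√(C/L) = (62.5/2)·√(137 nF/383 µH) = 0.591.
t_s ≈ 4/(ζω_n) = 0.0000490 s.

t_s ≈ 0.0000490 s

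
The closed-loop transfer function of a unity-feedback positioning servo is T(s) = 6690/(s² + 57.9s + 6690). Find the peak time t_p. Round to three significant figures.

Matching coefficients with s² + 2ζω_n s + ω_n² gives ω_n² = 6690 ⇒ ω_n = 81.8 rad/s, and ζ = 57.9/(2ω_n) = 0.354.
The damped frequency ω_d = ω_n√(1−ζ²) = 76.5 rad/s. Then t_p = π/ω_d = 0.0411 s.

t_p ≈ 0.0411 s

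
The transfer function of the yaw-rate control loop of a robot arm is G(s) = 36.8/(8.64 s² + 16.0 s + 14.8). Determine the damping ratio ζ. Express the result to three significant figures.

Dividing through by 8.64: denominator becomes s² + 1.852 s + 1.713.
So ω_n = √1.713 = 1.31 rad/s and ζ = 1.852/(2·1.31) = 0.707.

ζ ≈ 0.707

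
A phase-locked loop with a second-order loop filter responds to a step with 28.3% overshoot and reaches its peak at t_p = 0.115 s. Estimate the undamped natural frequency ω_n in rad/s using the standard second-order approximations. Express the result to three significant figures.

From the overshoot, ζ = −ln(OS)/√(π²+ln²(OS)) = 0.373.
From t_p = π/ω_d, ω_d = π/0.115 = 27.3 rad/s, so ω_n = ω_d/√(1−ζ²) = 29.4 rad/s.

ω_n ≈ 29.4 rad/s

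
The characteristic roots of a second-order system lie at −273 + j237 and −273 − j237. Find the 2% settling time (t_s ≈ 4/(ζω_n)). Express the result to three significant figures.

For poles at −σ ± jω_d, ζω_n = σ = 273, so t_s ≈ 4/σ = 0.0147 s.

t_s ≈ 0.0147 s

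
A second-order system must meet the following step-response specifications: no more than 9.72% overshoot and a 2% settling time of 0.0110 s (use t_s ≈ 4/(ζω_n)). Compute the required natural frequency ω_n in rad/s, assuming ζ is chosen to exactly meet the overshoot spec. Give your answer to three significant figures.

ω_n ≈ 610 rad/s

Inverting the overshoot relation: ζ = |ln 0.0972|/√(π² + ln²0.0972) = 0.596.
Then ω_n = 4/(ζ t_s) = 4/(0.596 × 0.0110) = 610 rad/s.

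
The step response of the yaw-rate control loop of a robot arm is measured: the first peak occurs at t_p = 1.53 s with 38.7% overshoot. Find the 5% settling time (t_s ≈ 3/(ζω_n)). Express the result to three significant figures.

From the overshoot, ζ = −ln(OS)/√(π²+ln²(OS)) = 0.289.
t_p = π/ω_d ⇒ ω_d = 2.05 rad/s; then ω_n = ω_d/√(1−ζ²) = 2.15 rad/s.
t_s ≈ 3/(ζω_n) = 3/(0.289·2.15) = 4.83 s.

t_s ≈ 4.83 s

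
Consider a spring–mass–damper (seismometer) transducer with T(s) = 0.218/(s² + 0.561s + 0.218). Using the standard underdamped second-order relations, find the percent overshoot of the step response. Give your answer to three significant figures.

Comparing the denominator to s² + 2ζω_n s + ω_n²: ω_n = √0.218 = 0.467 rad/s, and 2ζω_n = 0.561 so ζ = 0.561/(2·0.467) = 0.601.
%OS = 100 e^{−πζ/√(1−ζ²)} with ζ = 0.601 gives 9.43%.

%OS ≈ 9.43%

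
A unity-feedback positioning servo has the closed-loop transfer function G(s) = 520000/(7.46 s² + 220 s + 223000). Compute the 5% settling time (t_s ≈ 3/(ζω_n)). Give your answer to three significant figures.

Dividing through by 7.46: denominator becomes s² + 29.49 s + 29890.
So ω_n = √29890 = 173 rad/s and ζ = 29.49/(2·173) = 0.0853.
t_s ≈ 3/(ζω_n) = 0.203 s.

t_s ≈ 0.203 s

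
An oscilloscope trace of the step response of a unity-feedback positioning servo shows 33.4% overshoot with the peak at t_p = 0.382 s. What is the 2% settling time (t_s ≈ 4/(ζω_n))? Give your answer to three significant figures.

t_s ≈ 1.39 s

From the overshoot, ζ = −ln(OS)/√(π²+ln²(OS)) = 0.330.
t_p = π/ω_d ⇒ ω_d = 8.22 rad/s; then ω_n = ω_d/√(1−ζ²) = 8.71 rad/s.
t_s ≈ 4/(ζω_n) = 4/(0.330·8.71) = 1.39 s.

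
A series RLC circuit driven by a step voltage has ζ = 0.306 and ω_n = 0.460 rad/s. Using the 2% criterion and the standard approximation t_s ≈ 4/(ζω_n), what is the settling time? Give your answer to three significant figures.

t_s ≈ 28.4 s

t_s ≈ 4/(ζω_n) = 4/(0.306 × 0.460) = 28.4 s.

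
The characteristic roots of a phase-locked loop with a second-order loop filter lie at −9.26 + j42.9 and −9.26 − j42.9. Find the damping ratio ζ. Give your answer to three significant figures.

ζ ≈ 0.211

|pole| = ω_n = √(9.26² + 42.9²) = 43.9 rad/s; ζ = cos θ = σ/ω_n = 0.211.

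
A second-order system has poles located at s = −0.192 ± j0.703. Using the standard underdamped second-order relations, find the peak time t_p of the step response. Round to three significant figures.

t_p = π/ω_d with ω_d = 0.703 (the imaginary part), so t_p = 4.47 s.

t_p ≈ 4.47 s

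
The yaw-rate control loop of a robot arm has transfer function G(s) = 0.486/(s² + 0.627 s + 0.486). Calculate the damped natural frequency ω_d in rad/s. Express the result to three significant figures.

Matching coefficients with s² + 2ζω_n s + ω_n² gives ω_n² = 0.486 ⇒ ω_n = 0.697 rad/s, and ζ = 0.627/(2ω_n) = 0.450.
ω_d = 0.697·√(1 − 0.450²) = 0.623 rad/s.

ω_d ≈ 0.623 rad/s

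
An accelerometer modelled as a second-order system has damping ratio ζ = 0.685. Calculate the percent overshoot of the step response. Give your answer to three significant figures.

For an underdamped second-order system, %OS = 100·exp(−πζ/√(1−ζ²)).
πζ/√(1−ζ²) = π·0.685/√(1−0.469) = 2.954, so %OS = 100·e^(−2.954) = 5.21%.

%OS ≈ 5.21%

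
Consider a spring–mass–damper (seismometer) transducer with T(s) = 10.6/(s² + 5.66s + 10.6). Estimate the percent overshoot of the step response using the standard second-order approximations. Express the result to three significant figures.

%OS ≈ 0.399%

Comparing the denominator to s² + 2ζω_n s + ω_n²: ω_n = √10.6 = 3.26 rad/s, and 2ζω_n = 5.66 so ζ = 5.66/(2·3.26) = 0.869.
%OS = 100 e^{−πζ/√(1−ζ²)} with ζ = 0.869 gives 0.399%.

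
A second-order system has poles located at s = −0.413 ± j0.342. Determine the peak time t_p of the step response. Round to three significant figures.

t_p ≈ 9.19 s

t_p = π/ω_d with ω_d = 0.342 (the imaginary part), so t_p = 9.19 s.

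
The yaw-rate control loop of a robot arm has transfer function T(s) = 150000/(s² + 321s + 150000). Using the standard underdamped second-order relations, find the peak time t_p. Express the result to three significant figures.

ω_n = √150000 = 387 rad/s; ζ = 321/(2·387) = 0.414.
ω_d = 387·√(1 − 0.414²) = 352 rad/s. Then t_p = π/ω_d = 0.00891 s.

t_p ≈ 0.00891 s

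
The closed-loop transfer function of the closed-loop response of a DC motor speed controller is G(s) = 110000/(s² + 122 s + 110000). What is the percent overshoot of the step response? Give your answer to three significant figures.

%OS ≈ 55.6%

Matching coefficients with s² + 2ζω_n s + ω_n² gives ω_n² = 110000 ⇒ ω_n = 332 rad/s, and ζ = 122/(2ω_n) = 0.184.
Overshoot: exp(−π·0.184/√(1−0.184²)) = 0.556, i.e. 55.6%.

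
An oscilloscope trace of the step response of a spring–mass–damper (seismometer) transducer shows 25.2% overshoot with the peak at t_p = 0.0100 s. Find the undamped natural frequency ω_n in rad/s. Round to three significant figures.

ω_n ≈ 343 rad/s

The overshoot fixes ζ = −ln(OS)/√(π²+ln²(OS)) = 0.402.
t_p = π/ω_d ⇒ ω_d = 314 rad/s; then ω_n = ω_d/√(1−ζ²) = 343 rad/s.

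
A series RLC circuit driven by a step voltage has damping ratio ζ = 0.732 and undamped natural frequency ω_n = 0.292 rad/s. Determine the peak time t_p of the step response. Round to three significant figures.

The damped frequency is ω_d = ω_n√(1−ζ²) = 0.292·√(1−0.536) = 0.199 rad/s.
Peak time t_p = π/ω_d = π/0.199 = 15.8 s.

t_p ≈ 15.8 s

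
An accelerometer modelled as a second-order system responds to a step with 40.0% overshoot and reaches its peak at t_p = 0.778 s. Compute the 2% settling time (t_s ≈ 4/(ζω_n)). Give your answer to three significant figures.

ζ from %OS: ζ = |ln 0.400|/√(π²+ln²0.400) = 0.280.
t_p = π/ω_d ⇒ ω_d = 4.04 rad/s; then ω_n = ω_d/√(1−ζ²) = 4.21 rad/s.
t_s ≈ 4/(ζω_n) = 4/(0.280·4.21) = 3.40 s.

t_s ≈ 3.40 s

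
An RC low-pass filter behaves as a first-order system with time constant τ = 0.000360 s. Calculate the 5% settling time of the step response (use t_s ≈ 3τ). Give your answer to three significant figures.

t_s ≈ 3τ = 0.00108 s.

t_s ≈ 0.00108 s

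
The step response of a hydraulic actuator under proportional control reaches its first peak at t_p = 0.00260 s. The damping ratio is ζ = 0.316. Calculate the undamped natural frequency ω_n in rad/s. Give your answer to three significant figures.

ω_n ≈ 1270 rad/s

Peak time t_p = π/ω_d, so ω_d = π/t_p = π/0.00260 = 1210 rad/s.
ω_n = ω_d/√(1−ζ²) = 1210/√0.900 = 1270 rad/s.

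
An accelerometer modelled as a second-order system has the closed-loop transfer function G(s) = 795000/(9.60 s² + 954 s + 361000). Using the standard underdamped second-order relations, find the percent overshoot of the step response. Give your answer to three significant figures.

%OS ≈ 43.5%

Dividing through by 9.60: denominator becomes s² + 99.38 s + 37600.
So ω_n = √37600 = 194 rad/s and ζ = 99.38/(2·194) = 0.256.
Overshoot: exp(−π·0.256/√(1−0.256²)) = 0.435, i.e. 43.5%.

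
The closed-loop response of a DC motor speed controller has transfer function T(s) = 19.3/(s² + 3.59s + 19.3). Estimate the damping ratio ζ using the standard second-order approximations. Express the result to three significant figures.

Comparing the denominator to s² + 2ζω_n s + ω_n²: ω_n = √19.3 = 4.39 rad/s, and 2ζω_n = 3.59 so ζ = 3.59/(2·4.39) = 0.409.

ζ ≈ 0.409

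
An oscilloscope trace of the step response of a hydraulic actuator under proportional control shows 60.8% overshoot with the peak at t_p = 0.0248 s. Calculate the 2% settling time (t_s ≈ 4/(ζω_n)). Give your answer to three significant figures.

t_s ≈ 0.199 s

ζ from %OS: ζ = |ln 0.608|/√(π²+ln²0.608) = 0.156.
t_p = π/ω_d ⇒ ω_d = 127 rad/s; then ω_n = ω_d/√(1−ζ²) = 128 rad/s.
t_s ≈ 4/(ζω_n) = 4/(0.156·128) = 0.199 s.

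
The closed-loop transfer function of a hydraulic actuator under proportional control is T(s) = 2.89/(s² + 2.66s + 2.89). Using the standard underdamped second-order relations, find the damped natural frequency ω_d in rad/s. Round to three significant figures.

Comparing the denominator to s² + 2ζω_n s + ω_n²: ω_n = √2.89 = 1.70 rad/s, and 2ζω_n = 2.66 so ζ = 2.66/(2·1.70) = 0.782.
The damped frequency ω_d = ω_n√(1−ζ²) = 1.06 rad/s.

ω_d ≈ 1.06 rad/s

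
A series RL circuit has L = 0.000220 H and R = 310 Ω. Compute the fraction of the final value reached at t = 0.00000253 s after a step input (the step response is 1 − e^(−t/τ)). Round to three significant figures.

τ = L/R = 0.000220/310 = 0.000000710 s.
y(t)/y_∞ = 1 − e^(−t/τ) = 1 − e^(−0.00000253/0.000000710) = 1 − e^(−3.56) = 0.972.

y/y_∞ ≈ 0.972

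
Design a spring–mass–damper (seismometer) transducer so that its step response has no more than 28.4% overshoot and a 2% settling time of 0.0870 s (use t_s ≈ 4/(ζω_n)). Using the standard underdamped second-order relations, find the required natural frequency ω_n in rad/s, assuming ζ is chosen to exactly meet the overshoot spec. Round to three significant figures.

ω_n ≈ 124 rad/s

From %OS = 100·exp(−πζ/√(1−ζ²)), invert to get ζ = −ln(OS)/√(π² + ln²(OS)) with OS = 0.284.
−ln 0.284 = 1.259, so ζ = 1.259/√(π² + 1.585) = 0.372.
From t_s ≈ 4/(ζω_n): ω_n = 4/(ζ·t_s) = 4/(0.372·0.0870) = 124 rad/s.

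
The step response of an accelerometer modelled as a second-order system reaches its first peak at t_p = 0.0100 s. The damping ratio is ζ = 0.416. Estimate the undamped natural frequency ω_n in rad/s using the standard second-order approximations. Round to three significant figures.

ω_n ≈ 345 rad/s

Peak time t_p = π/ω_d, so ω_d = π/t_p = π/0.0100 = 314 rad/s.
ω_n = ω_d/√(1−ζ²) = 314/√0.827 = 345 rad/s.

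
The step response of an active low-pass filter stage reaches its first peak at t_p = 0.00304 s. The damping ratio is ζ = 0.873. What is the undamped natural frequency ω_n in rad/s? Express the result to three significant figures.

ω_n ≈ 2120 rad/s

Peak time t_p = π/ω_d, so ω_d = π/t_p = π/0.00304 = 1030 rad/s.
ω_n = ω_d/√(1−ζ²) = 1030/√0.238 = 2120 rad/s.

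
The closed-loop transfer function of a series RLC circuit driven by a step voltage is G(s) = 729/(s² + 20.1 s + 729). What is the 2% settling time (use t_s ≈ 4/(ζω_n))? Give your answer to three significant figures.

ω_n = √729 = 27.0 rad/s; ζ = 20.1/(2·27.0) = 0.372.
t_s ≈ 4/(ζω_n) = 4/(0.372·27.0) = 0.398 s.

t_s ≈ 0.398 s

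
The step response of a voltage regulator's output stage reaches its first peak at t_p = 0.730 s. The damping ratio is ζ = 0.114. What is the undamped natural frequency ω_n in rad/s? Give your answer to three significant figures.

Peak time t_p = π/ω_d, so ω_d = π/t_p = π/0.730 = 4.30 rad/s.
ω_n = ω_d/√(1−ζ²) = 4.30/√0.987 = 4.33 rad/s.

ω_n ≈ 4.33 rad/s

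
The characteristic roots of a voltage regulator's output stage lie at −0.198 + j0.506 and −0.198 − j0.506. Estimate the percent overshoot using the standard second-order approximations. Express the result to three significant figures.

|pole| = ω_n = √(0.198² + 0.506²) = 0.543 rad/s; ζ = cos θ = σ/ω_n = 0.364.
%OS = 100·exp(−πζ/√(1−ζ²)) = 29.2%.

%OS ≈ 29.2%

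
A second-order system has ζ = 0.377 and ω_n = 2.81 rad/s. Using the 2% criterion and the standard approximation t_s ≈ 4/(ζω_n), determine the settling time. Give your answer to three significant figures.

t_s ≈ 4/(ζω_n) = 4/(0.377 × 2.81) = 3.78 s.

t_s ≈ 3.78 s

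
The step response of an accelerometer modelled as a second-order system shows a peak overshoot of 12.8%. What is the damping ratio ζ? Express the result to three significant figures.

ζ ≈ 0.548

From %OS = 100·exp(−πζ/√(1−ζ²)), invert to get ζ = −ln(OS)/√(π² + ln²(OS)) with OS = 0.128.
−ln 0.128 = 2.056, so ζ = 2.056/√(π² + 4.226) = 0.548.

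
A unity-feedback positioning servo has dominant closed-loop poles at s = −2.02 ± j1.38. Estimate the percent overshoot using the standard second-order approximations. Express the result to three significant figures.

%OS ≈ 1.01%

The poles are at −σ ± jω_d with σ = 2.02 and ω_d = 1.38, so ω_n = √(σ²+ω_d²) = 2.45 rad/s and ζ = σ/ω_n = 0.826.
Overshoot: exp(−π·0.826/√(1−0.826²)) = 0.0101, i.e. 1.01%.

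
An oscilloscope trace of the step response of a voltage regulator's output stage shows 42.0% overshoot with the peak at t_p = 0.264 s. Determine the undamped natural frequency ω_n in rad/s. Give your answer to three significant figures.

The overshoot fixes ζ = −ln(OS)/√(π²+ln²(OS)) = 0.266.
t_p = π/ω_d ⇒ ω_d = 11.9 rad/s; then ω_n = ω_d/√(1−ζ²) = 12.3 rad/s.

ω_n ≈ 12.3 rad/s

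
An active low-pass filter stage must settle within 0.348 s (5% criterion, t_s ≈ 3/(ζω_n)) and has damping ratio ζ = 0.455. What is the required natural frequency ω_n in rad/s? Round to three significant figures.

ω_n ≈ 18.9 rad/s

Rearranging t_s ≈ 3/(ζω_n) gives ω_n = 3/(ζ·t_s) = 3/(0.455 × 0.348) = 18.9 rad/s.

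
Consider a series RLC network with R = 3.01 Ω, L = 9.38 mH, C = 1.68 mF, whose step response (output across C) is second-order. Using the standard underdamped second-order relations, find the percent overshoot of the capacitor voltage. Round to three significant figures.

%OS ≈ 7.46%

For a series RLC circuit (capacitor voltage as output), ω_n = 1/√(LC) = 1/√(9.38 mH · 1.68 mF) = 252 rad/s.
ζ = (R/2)·√(C/L) = (3.01/2)·√(1.68 mF/9.38 mH) = 0.637.
%OS = 100 e^{−πζ/√(1−ζ²)} with ζ = 0.637 gives 7.46%.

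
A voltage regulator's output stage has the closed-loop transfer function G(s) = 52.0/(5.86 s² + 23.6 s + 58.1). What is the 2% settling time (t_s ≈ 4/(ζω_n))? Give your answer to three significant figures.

Dividing through by 5.86: denominator becomes s² + 4.027 s + 9.915.
So ω_n = √9.915 = 3.15 rad/s and ζ = 4.027/(2·3.15) = 0.640.
t_s ≈ 4/(ζω_n) = 1.99 s.

t_s ≈ 1.99 s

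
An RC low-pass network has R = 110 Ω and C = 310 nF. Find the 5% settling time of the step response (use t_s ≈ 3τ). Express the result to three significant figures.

τ = RC = 110 × 310 nF = 0.0000341 s.
t_s ≈ 3τ = 0.000102 s.

t_s ≈ 0.000102 s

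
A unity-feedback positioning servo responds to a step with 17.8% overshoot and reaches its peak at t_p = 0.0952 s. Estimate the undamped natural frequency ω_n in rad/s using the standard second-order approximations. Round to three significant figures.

The overshoot fixes ζ = −ln(OS)/√(π²+ln²(OS)) = 0.482.
t_p = π/ω_d ⇒ ω_d = 33.0 rad/s; then ω_n = ω_d/√(1−ζ²) = 37.7 rad/s.

ω_n ≈ 37.7 rad/s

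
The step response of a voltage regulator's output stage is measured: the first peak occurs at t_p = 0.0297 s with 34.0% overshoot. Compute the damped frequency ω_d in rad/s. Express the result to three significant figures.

t_p = π/ω_d, so ω_d = π/0.0297 = 106 rad/s.

ω_d ≈ 106 rad/s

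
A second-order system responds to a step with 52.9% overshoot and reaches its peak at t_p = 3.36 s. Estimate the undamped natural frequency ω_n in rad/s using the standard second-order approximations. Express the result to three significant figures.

From the overshoot, ζ = −ln(OS)/√(π²+ln²(OS)) = 0.199.
From t_p = π/ω_d, ω_d = π/3.36 = 0.935 rad/s, so ω_n = ω_d/√(1−ζ²) = 0.954 rad/s.

ω_n ≈ 0.954 rad/s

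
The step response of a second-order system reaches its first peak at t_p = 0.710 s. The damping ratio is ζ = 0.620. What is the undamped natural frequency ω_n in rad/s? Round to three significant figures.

Peak time t_p = π/ω_d, so ω_d = π/t_p = π/0.710 = 4.42 rad/s.
ω_n = ω_d/√(1−ζ²) = 4.42/√0.616 = 5.64 rad/s.

ω_n ≈ 5.64 rad/s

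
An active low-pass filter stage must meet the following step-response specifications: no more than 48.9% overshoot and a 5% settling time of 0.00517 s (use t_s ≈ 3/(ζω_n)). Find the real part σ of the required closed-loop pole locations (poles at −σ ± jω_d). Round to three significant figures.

σ ≈ 580

The settling-time spec alone fixes σ = ζω_n = 3/t_s = 3/0.00517 = 580.
(Overshoot then fixes ζ = 0.222 and hence ω_d = σ·√(1−ζ²)/ζ = 2550 rad/s.)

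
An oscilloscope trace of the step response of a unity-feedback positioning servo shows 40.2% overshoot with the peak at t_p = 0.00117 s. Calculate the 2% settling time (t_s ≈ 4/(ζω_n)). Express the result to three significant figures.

From the overshoot, ζ = −ln(OS)/√(π²+ln²(OS)) = 0.279.
t_p = π/ω_d ⇒ ω_d = 2690 rad/s; then ω_n = ω_d/√(1−ζ²) = 2800 rad/s.
t_s ≈ 4/(ζω_n) = 4/(0.279·2800) = 0.00514 s.

t_s ≈ 0.00514 s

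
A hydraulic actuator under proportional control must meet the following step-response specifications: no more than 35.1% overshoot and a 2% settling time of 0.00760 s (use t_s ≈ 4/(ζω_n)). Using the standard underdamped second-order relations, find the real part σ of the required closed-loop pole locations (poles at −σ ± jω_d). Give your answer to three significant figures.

The settling-time spec alone fixes σ = ζω_n = 4/t_s = 4/0.00760 = 526.
(Overshoot then fixes ζ = 0.316 and hence ω_d = σ·√(1−ζ²)/ζ = 1580 rad/s.)

σ ≈ 526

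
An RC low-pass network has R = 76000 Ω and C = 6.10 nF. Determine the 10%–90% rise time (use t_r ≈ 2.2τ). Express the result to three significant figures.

t_r ≈ 0.00102 s

τ = RC = 76000 × 6.10 nF = 0.000464 s.
t_r ≈ 2.2τ = 0.00102 s.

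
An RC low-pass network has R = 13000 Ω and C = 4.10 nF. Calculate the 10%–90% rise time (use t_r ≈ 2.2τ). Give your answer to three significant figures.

t_r ≈ 0.000117 s

τ = RC = 13000 × 4.10 nF = 0.0000533 s.
t_r ≈ 2.2τ = 0.000117 s.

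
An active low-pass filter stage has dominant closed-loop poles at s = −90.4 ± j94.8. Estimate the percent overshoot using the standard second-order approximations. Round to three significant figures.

%OS ≈ 5.00%

|pole| = ω_n = √(90.4² + 94.8²) = 131 rad/s; ζ = cos θ = σ/ω_n = 0.690.
%OS = 100·exp(−πζ/√(1−ζ²)) = 5.00%.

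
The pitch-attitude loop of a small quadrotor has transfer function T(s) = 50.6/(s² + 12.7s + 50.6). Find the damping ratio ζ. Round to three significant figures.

Comparing the denominator to s² + 2ζω_n s + ω_n²: ω_n = √50.6 = 7.11 rad/s, and 2ζω_n = 12.7 so ζ = 12.7/(2·7.11) = 0.893.

ζ ≈ 0.893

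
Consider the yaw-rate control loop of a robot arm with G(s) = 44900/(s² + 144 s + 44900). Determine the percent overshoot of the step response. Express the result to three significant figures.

Comparing the denominator to s² + 2ζω_n s + ω_n²: ω_n = √44900 = 212 rad/s, and 2ζω_n = 144 so ζ = 144/(2·212) = 0.340.
Overshoot: exp(−π·0.340/√(1−0.340²)) = 0.321, i.e. 32.1%.

%OS ≈ 32.1%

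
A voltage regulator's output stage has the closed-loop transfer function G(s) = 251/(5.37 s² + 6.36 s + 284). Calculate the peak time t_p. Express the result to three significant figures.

t_p ≈ 0.433 s

Dividing through by 5.37: denominator becomes s² + 1.184 s + 52.89.
So ω_n = √52.89 = 7.27 rad/s and ζ = 1.184/(2·7.27) = 0.0814.
ω_d = 7.27·√(1 − 0.0814²) = 7.25 rad/s. t_p = π/ω_d = 0.433 s.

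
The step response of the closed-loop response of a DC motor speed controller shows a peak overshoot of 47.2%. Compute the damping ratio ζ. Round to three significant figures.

ζ ≈ 0.232

From %OS = 100·exp(−πζ/√(1−ζ²)), invert to get ζ = −ln(OS)/√(π² + ln²(OS)) with OS = 0.472.
−ln 0.472 = 0.7508, so ζ = 0.7508/√(π² + 0.5637) = 0.232.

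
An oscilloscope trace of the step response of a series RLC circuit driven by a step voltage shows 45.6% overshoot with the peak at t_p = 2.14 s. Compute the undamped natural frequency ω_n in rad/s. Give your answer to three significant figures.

From the overshoot, ζ = −ln(OS)/√(π²+ln²(OS)) = 0.242.
t_p = π/ω_d ⇒ ω_d = 1.47 rad/s; then ω_n = ω_d/√(1−ζ²) = 1.51 rad/s.

ω_n ≈ 1.51 rad/s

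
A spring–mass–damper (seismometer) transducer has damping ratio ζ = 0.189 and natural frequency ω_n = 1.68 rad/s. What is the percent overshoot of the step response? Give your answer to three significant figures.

%OS ≈ 54.6%

For an underdamped second-order system, %OS = 100·exp(−πζ/√(1−ζ²)).
πζ/√(1−ζ²) = π·0.189/√(1−0.0357) = 0.6047, so %OS = 100·e^(−0.6047) = 54.6%.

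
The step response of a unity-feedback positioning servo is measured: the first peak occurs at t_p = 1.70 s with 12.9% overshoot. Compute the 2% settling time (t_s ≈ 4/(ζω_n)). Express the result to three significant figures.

From the overshoot, ζ = −ln(OS)/√(π²+ln²(OS)) = 0.546.
t_p = π/ω_d ⇒ ω_d = 1.85 rad/s; then ω_n = ω_d/√(1−ζ²) = 2.21 rad/s.
t_s ≈ 4/(ζω_n) = 4/(0.546·2.21) = 3.32 s.

t_s ≈ 3.32 s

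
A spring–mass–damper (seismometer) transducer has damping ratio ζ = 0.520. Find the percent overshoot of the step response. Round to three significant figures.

For an underdamped second-order system, %OS = 100·exp(−πζ/√(1−ζ²)).
πζ/√(1−ζ²) = π·0.520/√(1−0.270) = 1.913, so %OS = 100·e^(−1.913) = 14.8%.

%OS ≈ 14.8%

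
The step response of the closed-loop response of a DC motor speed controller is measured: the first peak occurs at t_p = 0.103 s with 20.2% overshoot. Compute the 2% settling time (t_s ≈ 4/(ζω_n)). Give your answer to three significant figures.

t_s ≈ 0.258 s

The overshoot fixes ζ = −ln(OS)/√(π²+ln²(OS)) = 0.454.
t_p = π/ω_d ⇒ ω_d = 30.5 rad/s; then ω_n = ω_d/√(1−ζ²) = 34.2 rad/s.
t_s ≈ 4/(ζω_n) = 4/(0.454·34.2) = 0.258 s.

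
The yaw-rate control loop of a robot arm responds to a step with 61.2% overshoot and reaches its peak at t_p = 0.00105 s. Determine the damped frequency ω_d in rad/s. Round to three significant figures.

t_p = π/ω_d, so ω_d = π/0.00105 = 2990 rad/s.

ω_d ≈ 2990 rad/s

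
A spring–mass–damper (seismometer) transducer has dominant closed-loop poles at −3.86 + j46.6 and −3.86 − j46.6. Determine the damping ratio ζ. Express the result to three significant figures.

ζ ≈ 0.0825

The poles are at −σ ± jω_d with σ = 3.86 and ω_d = 46.6, so ω_n = √(σ²+ω_d²) = 46.8 rad/s and ζ = σ/ω_n = 0.0825.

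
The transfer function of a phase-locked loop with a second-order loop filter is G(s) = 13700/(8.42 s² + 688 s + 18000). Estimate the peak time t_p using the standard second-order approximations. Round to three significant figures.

Dividing through by 8.42: denominator becomes s² + 81.71 s + 2138.
So ω_n = √2138 = 46.2 rad/s and ζ = 81.71/(2·46.2) = 0.884.
ω_d = ω_n√(1−ζ²) = 21.6 rad/s. t_p = π/ω_d = 0.145 s.

t_p ≈ 0.145 s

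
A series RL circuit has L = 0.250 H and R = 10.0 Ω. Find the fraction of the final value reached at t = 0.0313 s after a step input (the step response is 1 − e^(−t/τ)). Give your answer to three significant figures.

y/y_∞ ≈ 0.714

τ = L/R = 0.250/10.0 = 0.0250 s.
y(t)/y_∞ = 1 − e^(−t/τ) = 1 − e^(−0.0313/0.0250) = 1 − e^(−1.25) = 0.714.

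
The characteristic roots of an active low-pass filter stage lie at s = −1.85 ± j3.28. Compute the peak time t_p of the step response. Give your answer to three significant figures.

t_p ≈ 0.958 s

t_p = π/ω_d with ω_d = 3.28 (the imaginary part), so t_p = 0.958 s.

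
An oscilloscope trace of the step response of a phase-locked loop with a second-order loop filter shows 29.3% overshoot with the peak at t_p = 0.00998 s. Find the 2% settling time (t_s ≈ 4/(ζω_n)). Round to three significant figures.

From the overshoot, ζ = −ln(OS)/√(π²+ln²(OS)) = 0.364.
From t_p = π/ω_d, ω_d = π/0.00998 = 315 rad/s, so ω_n = ω_d/√(1−ζ²) = 338 rad/s.
t_s ≈ 4/(ζω_n) = 4/(0.364·338) = 0.0325 s.

t_s ≈ 0.0325 s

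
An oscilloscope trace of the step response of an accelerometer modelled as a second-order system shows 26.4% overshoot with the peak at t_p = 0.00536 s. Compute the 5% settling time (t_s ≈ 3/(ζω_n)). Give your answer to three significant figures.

t_s ≈ 0.0121 s

From the overshoot, ζ = −ln(OS)/√(π²+ln²(OS)) = 0.390.
t_p = π/ω_d ⇒ ω_d = 586 rad/s; then ω_n = ω_d/√(1−ζ²) = 637 rad/s.
t_s ≈ 3/(ζω_n) = 3/(0.390·637) = 0.0121 s.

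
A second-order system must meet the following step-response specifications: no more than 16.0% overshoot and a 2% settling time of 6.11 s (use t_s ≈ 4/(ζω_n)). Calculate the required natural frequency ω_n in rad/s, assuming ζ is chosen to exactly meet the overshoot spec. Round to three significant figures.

ω_n ≈ 1.30 rad/s

Inverting the overshoot relation: ζ = |ln 0.160|/√(π² + ln²0.160) = 0.504.
Then ω_n = 4/(ζ t_s) = 4/(0.504 × 6.11) = 1.30 rad/s.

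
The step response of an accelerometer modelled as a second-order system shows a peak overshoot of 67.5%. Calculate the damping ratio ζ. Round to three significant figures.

From %OS = 100·exp(−πζ/√(1−ζ²)), invert to get ζ = −ln(OS)/√(π² + ln²(OS)) with OS = 0.675.
−ln 0.675 = 0.3930, so ζ = 0.3930/√(π² + 0.1545) = 0.124.

ζ ≈ 0.124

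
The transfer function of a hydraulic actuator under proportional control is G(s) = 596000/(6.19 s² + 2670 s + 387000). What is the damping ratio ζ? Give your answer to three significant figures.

ζ ≈ 0.863

Dividing through by 6.19: denominator becomes s² + 431.3 s + 62520.
So ω_n = √62520 = 250 rad/s and ζ = 431.3/(2·250) = 0.863.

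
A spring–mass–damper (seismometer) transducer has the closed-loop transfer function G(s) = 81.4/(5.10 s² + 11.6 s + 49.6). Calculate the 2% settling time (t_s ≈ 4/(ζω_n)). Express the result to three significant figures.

t_s ≈ 3.52 s

Dividing through by 5.10: denominator becomes s² + 2.275 s + 9.725.
So ω_n = √9.725 = 3.12 rad/s and ζ = 2.275/(2·3.12) = 0.365.
t_s ≈ 4/(ζω_n) = 3.52 s.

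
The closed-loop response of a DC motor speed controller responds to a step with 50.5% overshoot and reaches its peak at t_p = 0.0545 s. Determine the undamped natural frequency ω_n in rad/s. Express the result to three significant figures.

ω_n ≈ 59.0 rad/s

The overshoot fixes ζ = −ln(OS)/√(π²+ln²(OS)) = 0.213.
From t_p = π/ω_d, ω_d = π/0.0545 = 57.6 rad/s, so ω_n = ω_d/√(1−ζ²) = 59.0 rad/s.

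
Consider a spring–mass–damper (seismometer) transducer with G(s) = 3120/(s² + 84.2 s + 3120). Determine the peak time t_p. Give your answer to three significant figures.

t_p ≈ 0.0856 s

Matching coefficients with s² + 2ζω_n s + ω_n² gives ω_n² = 3120 ⇒ ω_n = 55.9 rad/s, and ζ = 84.2/(2ω_n) = 0.754.
The damped frequency ω_d = ω_n√(1−ζ²) = 36.7 rad/s. Then t_p = π/ω_d = 0.0856 s.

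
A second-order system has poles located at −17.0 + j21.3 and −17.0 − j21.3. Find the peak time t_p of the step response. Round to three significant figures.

t_p = π/ω_d with ω_d = 21.3 (the imaginary part), so t_p = 0.147 s.

t_p ≈ 0.147 s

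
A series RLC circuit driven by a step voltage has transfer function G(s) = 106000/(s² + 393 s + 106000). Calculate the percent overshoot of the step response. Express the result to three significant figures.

%OS ≈ 9.27%

Matching coefficients with s² + 2ζω_n s + ω_n² gives ω_n² = 106000 ⇒ ω_n = 326 rad/s, and ζ = 393/(2ω_n) = 0.604.
%OS = 100·exp(−πζ/√(1−ζ²)) = 9.27%.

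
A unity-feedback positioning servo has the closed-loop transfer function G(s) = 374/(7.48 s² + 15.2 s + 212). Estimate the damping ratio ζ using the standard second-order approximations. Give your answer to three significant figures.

ζ ≈ 0.191

Dividing through by 7.48: denominator becomes s² + 2.032 s + 28.34.
So ω_n = √28.34 = 5.32 rad/s and ζ = 2.032/(2·5.32) = 0.191.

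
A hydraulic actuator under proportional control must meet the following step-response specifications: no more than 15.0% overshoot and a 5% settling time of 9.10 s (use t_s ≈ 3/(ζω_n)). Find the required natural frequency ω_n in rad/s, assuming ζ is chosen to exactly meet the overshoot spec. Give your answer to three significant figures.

Inverting the overshoot relation: ζ = |ln 0.150|/√(π² + ln²0.150) = 0.517.
From t_s ≈ 3/(ζω_n): ω_n = 3/(ζ·t_s) = 3/(0.517·9.10) = 0.638 rad/s.

ω_n ≈ 0.638 rad/s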